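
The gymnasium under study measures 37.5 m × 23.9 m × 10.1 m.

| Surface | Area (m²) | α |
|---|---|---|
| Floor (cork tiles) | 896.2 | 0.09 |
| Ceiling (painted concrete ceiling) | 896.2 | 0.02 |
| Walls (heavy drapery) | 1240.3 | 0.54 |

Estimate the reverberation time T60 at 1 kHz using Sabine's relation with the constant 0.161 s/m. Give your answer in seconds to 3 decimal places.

Summing Sᵢαᵢ: 80.658 + 17.924 + 669.762 → A = 768.344 sabins.
V = 37.5·23.9·10.1 = 9052.125 m³.
Sabine: RT60 = 0.161 × 9052.125 / 768.344 = 1.897 s.

1.897 s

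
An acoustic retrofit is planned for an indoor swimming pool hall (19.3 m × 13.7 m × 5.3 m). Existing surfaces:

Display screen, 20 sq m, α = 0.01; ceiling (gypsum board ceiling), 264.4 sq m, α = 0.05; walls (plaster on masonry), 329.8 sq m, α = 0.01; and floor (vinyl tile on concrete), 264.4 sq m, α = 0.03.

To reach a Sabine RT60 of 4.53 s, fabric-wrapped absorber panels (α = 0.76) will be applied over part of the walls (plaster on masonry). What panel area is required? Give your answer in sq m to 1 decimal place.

Summing Sᵢαᵢ: 0.200 + 13.220 + 3.298 + 7.932 → A₁ = 24.650 sabins.
V = 1401.373 m³. Target absorption A₂ = 0.161 × 1401.373 / 4.53 = 49.806 sabins.
Absorption to add: 49.806 − 24.650 = 25.156 sabins.
Net gain per sq m: Δα = 0.76 − 0.01 = 0.75.
Panel area = 25.156 / 0.75 = 33.5 sq m.

33.5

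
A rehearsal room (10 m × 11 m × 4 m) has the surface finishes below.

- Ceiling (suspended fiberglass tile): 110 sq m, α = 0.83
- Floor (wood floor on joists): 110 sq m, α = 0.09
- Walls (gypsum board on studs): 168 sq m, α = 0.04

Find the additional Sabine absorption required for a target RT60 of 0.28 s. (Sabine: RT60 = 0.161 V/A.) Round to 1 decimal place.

A₁ = Σ Sᵢαᵢ = 110×0.83 + 110×0.09 + 168×0.04 = 107.920 sabins.
For T = 0.28 s, need A₂ = 0.161·V/T = 0.161·440/0.28 = 253.000 sabins.
ΔA = A₂ − A₁ = 253.000 − 107.920 = 145.1 sabins.

145.1 sabins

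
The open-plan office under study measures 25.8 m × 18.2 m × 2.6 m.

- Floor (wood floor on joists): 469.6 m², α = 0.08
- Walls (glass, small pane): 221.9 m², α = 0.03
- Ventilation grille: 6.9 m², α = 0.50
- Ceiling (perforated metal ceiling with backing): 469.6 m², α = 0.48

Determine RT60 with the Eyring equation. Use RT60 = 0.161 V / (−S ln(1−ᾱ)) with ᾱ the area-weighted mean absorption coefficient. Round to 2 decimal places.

Total surface area S = 469.6 + 221.9 + 6.9 + 469.6 = 1168.0 m².
Absorption A = 469.6×0.08 + 221.9×0.03 + 6.9×0.50 + 469.6×0.48 = 273.083 sabins.
ᾱ = 273.083 / 1168.0 = 0.2338.
−S·ln(1−ᾱ) = −1168.0 × ln(1 − 0.2338) = 311.052.
V = 25.8 × 18.2 × 2.6 = 1220.856 m³.
RT60 = 0.161 × 1220.856 / 311.052 = 0.63 s.

0.63 seconds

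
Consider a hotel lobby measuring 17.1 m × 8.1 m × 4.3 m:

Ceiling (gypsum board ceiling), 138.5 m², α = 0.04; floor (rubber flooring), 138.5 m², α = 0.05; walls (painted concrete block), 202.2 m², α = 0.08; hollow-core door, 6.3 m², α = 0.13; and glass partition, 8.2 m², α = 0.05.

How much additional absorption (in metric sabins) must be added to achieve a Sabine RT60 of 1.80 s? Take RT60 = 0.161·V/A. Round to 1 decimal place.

23.4 sabins

Summing Sᵢαᵢ: 5.540 + 6.925 + 16.176 + 0.819 + 0.410 → A₁ = 29.870 sabins.
Target A₂ = 0.161·595.593/1.80 = 53.272 sabins (V = 595.593 m³).
Shortfall: 53.272 − 29.870 = 23.4 sabins.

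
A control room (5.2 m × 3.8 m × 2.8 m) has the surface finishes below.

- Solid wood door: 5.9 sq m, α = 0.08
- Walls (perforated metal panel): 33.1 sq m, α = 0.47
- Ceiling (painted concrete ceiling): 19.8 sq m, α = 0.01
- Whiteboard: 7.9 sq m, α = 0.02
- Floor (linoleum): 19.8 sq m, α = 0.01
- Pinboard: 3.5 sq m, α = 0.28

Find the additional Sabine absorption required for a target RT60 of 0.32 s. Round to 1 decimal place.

Equivalent absorption area: A₁ = 5.9·0.08 + 33.1·0.47 + 19.8·0.01 + 7.9·0.02 + 19.8·0.01 + 3.5·0.28 = 17.563 sq m.
V = 55.328 m³. Required absorption A₂ = 0.161 × 55.328 / 0.32 = 27.837 sabins.
ΔA = A₂ − A₁ = 27.837 − 17.563 = 10.3 sabins.

10.3 sabins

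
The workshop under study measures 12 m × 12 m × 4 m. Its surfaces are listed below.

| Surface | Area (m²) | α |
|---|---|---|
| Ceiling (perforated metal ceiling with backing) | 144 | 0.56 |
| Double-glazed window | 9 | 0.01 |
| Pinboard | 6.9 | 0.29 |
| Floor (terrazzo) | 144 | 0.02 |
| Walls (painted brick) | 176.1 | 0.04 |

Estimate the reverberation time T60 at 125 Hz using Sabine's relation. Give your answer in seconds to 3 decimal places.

A = Σ Sᵢαᵢ = 144·0.56 + 9·0.01 + 6.9·0.29 + 144·0.02 + 176.1·0.04 = 92.655 sabins.
V = 12·12·4 = 576 m³.
Sabine: RT60 = 0.161 × 576 / 92.655 = 1.001 s.

1.001 sec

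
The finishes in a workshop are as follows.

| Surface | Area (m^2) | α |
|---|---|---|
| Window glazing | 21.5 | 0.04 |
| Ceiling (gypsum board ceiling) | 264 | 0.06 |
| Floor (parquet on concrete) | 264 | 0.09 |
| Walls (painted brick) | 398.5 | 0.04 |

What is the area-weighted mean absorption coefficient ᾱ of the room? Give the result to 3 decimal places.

Total surface area S = 948.0 m^2.
Σ(Sᵢαᵢ) = 21.5*0.04 + 264*0.06 + 264*0.09 + 398.5*0.04 = 56.400.
ᾱ = A/S = 0.059.

0.059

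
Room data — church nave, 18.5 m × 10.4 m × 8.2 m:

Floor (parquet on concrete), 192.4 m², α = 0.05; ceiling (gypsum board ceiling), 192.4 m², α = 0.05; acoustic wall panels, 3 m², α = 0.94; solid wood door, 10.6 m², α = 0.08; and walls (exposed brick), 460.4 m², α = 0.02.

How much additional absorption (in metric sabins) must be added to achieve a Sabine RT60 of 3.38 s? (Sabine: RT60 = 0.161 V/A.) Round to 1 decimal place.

43.0 sabins

Equivalent absorption area: A₁ = 192.4·0.05 + 192.4·0.05 + 3·0.94 + 10.6·0.08 + 460.4·0.02 = 32.116 m².
For T = 3.38 s, need A₂ = 0.161·V/T = 0.161·1577.68/3.38 = 75.150 sabins.
Shortfall: 75.150 − 32.116 = 43.0 sabins.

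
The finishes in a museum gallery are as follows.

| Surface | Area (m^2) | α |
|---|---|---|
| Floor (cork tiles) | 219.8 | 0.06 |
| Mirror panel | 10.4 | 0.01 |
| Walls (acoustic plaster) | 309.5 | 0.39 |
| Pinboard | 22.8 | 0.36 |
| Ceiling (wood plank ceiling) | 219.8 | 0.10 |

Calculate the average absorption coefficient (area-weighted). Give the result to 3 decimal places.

Total surface area S = 782.3 m^2.
Weighted sum Σ Sα = 164.185.
ᾱ = A/S = 0.210.

0.210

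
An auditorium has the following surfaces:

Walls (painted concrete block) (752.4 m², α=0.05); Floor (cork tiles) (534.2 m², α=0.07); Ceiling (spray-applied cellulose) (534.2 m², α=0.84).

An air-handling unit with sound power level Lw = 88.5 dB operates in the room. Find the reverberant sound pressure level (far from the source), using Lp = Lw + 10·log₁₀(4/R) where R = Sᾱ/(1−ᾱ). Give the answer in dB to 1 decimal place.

65.9 dB

Σ(Sᵢαᵢ) = 752.4×0.05 + 534.2×0.07 + 534.2×0.84 = 523.742; total area S = 1820.8 m².
ᾱ = 0.2876, so room constant R = A/(1−ᾱ) = 735.180 m².
Lp = Lw + 10 log₁₀(4/R) = 88.5 -22.64 = 65.9 dB.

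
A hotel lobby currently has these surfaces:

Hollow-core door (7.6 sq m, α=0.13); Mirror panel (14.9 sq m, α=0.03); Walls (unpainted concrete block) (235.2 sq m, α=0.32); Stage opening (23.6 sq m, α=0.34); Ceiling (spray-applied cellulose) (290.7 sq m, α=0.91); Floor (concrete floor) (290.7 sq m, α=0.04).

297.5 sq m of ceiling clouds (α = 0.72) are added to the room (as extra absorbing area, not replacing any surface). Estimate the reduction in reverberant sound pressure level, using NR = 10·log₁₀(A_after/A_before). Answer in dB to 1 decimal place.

Summing Sᵢαᵢ: 0.988 + 0.447 + 75.264 + 8.024 + 264.537 + 11.628 → A_before = 360.888 sabins.
Treatment contributes 297.5·0.72 = 214.200 sabins.
A_after = 360.888 + 214.200 = 575.088 sabins.
NR = 10·log₁₀(575.088/360.888) = 2.0 dB.

2.0 dB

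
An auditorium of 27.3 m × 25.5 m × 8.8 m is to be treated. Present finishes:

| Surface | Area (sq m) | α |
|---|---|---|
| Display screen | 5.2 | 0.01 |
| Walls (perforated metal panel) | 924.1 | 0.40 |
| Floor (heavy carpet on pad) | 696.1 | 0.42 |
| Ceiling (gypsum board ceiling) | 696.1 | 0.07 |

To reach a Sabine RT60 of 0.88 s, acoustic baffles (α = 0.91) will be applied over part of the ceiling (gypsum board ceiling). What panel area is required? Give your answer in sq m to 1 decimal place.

488.1

Total absorption A₁ = 5.2·0.01 + 924.1·0.40 + 696.1·0.42 + 696.1·0.07
  = 0.052 + 369.640 + 292.362 + 48.727 = 710.781 sq m sabins.
V = 6126.12 m³. Target absorption A₂ = 0.161 × 6126.12 / 0.88 = 1120.802 sabins.
Absorption to add: 1120.802 − 710.781 = 410.020 sabins.
Each sq m of panel replacing the ceiling (gypsum board ceiling) adds (0.91 − 0.07) = 0.84 sabins.
Area = ΔA/Δα = 410.020/0.84 = 488.1 sq m.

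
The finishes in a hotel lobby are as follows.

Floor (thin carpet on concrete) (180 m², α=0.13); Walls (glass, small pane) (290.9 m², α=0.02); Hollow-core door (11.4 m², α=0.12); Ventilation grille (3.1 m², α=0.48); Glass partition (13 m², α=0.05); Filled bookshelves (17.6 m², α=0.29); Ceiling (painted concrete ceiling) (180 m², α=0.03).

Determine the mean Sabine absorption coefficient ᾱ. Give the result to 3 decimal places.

0.062

S = Σ Sᵢ = 180 + 290.9 + 11.4 + 3.1 + 13 + 17.6 + 180 = 696.0 m².
Weighted sum Σ Sα = 43.228.
ᾱ = 43.228 / 696.0 = 0.062.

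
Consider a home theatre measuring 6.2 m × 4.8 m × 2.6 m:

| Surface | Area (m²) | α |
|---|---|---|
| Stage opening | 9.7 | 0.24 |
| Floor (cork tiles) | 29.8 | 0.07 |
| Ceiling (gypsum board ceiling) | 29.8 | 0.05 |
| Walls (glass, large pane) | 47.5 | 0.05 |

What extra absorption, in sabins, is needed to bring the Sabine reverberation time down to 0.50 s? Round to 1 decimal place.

Total absorption A₁ = 9.7*0.24 + 29.8*0.07 + 29.8*0.05 + 47.5*0.05
  = 2.328 + 2.086 + 1.490 + 2.375 = 8.279 m² sabins.
V = 77.376 m³. Required absorption A₂ = 0.161 × 77.376 / 0.50 = 24.915 sabins.
ΔA = A₂ − A₁ = 24.915 − 8.279 = 16.6 sabins.

16.6 sabins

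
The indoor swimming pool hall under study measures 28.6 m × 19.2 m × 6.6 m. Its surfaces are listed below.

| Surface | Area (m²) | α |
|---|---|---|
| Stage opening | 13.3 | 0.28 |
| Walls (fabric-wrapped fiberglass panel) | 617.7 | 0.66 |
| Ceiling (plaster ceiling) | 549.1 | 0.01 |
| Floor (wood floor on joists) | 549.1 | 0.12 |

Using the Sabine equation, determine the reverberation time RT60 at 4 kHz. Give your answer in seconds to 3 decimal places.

Total absorption A = 13.3×0.28 + 617.7×0.66 + 549.1×0.01 + 549.1×0.12
  = 3.724 + 407.682 + 5.491 + 65.892 = 482.789 m² sabins.
V = 28.6·19.2·6.6 = 3624.192 m³.
Sabine: RT60 = 0.161 × 3624.192 / 482.789 = 1.209 s.

1.209 s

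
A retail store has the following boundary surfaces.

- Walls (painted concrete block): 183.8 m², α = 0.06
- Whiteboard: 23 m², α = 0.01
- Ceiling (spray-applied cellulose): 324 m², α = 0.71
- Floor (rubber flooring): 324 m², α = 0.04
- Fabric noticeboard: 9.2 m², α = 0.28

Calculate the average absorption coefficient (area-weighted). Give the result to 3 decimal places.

0.297

S = Σ Sᵢ = 183.8 + 23 + 324 + 324 + 9.2 = 864.0 m².
Σ(Sᵢαᵢ) = 183.8×0.06 + 23×0.01 + 324×0.71 + 324×0.04 + 9.2×0.28 = 256.834.
ᾱ = 256.834 / 864.0 = 0.297.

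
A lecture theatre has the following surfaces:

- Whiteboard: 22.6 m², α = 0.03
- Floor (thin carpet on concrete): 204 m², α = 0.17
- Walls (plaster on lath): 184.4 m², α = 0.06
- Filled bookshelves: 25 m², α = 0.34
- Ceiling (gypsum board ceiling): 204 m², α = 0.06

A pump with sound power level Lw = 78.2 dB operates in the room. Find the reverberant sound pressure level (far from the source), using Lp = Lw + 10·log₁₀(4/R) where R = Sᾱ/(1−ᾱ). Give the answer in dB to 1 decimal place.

Σ(Sᵢαᵢ) = 22.6×0.03 + 204×0.17 + 184.4×0.06 + 25×0.34 + 204×0.06 = 67.162; total area S = 640.0 m².
ᾱ = 0.1049, so room constant R = A/(1−ᾱ) = 75.033 m².
Lp = Lw + 10 log₁₀(4/R) = 78.2 -12.73 = 65.5 dB.

65.5 dB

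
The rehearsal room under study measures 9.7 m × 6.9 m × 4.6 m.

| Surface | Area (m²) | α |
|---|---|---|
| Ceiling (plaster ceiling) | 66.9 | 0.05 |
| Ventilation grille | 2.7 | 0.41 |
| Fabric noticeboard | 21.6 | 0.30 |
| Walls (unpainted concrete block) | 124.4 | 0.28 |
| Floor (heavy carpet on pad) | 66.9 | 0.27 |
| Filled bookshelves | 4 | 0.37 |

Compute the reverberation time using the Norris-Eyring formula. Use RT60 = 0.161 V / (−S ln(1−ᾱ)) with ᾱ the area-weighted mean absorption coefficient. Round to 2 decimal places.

S = Σ Sᵢ = 286.5 m².
Absorption A = 66.9×0.05 + 2.7×0.41 + 21.6×0.30 + 124.4×0.28 + 66.9×0.27 + 4×0.37 = 65.307 sabins.
ᾱ = 65.307 / 286.5 = 0.2279.
−S·ln(1−ᾱ) = −286.5 × ln(1 − 0.2279) = 74.101.
V = 9.7 × 6.9 × 4.6 = 307.878 m³.
T = 0.161·V/[−S·ln(1−ᾱ)] = 0.161·307.878/74.101 = 0.67 s.

0.67 s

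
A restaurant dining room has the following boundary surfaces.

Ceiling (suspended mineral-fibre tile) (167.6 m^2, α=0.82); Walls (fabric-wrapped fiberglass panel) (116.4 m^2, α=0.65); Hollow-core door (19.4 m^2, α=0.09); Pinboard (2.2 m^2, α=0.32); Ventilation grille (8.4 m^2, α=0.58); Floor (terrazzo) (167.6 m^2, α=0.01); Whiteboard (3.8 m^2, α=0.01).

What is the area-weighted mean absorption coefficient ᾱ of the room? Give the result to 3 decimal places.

Total surface area S = 485.4 m^2.
Σ(Sᵢαᵢ) = 167.6·0.82 + 116.4·0.65 + 19.4·0.09 + 2.2·0.32 + 8.4·0.58 + 167.6·0.01 + 3.8·0.01 = 222.128.
ᾱ = A/S = 0.458.

0.458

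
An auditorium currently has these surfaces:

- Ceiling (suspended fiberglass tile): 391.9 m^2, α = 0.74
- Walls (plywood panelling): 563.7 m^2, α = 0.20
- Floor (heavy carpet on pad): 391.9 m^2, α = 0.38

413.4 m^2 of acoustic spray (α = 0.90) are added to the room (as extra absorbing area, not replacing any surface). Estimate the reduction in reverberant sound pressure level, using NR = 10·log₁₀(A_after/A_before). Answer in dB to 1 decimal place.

2.2 dB

Summing Sᵢαᵢ: 290.006 + 112.740 + 148.922 → A_before = 551.668 sabins.
Added absorption = 413.4 × 0.90 = 372.060 sabins.
A_after = 551.668 + 372.060 = 923.728 sabins.
Reduction = 10 log₁₀(A_after/A_before) = 10 log₁₀(1.6744) = 2.2 dB.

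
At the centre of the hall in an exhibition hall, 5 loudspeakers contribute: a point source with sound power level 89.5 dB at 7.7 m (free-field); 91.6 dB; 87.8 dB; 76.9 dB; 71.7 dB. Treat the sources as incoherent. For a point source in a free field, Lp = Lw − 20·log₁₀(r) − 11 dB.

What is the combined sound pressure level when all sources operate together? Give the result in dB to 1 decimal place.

93.2 dB

Source at 7.7 m: Lp = 89.5 − 20·log₁₀(7.7) − 11 = 60.8 dB.
Converting to relative power and adding: 10^(60.8/10) + 10^(91.6/10) + 10^(87.8/10) + 10^(76.9/10) + 10^(71.7/10) = 2.113e+09.
Combined level = 10 log₁₀(2.113e+09) = 93.2 dB.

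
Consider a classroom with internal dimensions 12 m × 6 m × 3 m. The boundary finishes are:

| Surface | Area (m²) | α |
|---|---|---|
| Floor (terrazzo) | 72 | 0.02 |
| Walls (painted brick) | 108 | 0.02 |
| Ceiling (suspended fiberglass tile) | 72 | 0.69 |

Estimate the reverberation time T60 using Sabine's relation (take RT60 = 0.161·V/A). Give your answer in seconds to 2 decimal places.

A = Σ Sᵢαᵢ = 72*0.02 + 108*0.02 + 72*0.69 = 53.280 sabins.
V = 12·6·3 = 216 m³.
RT60 = 0.161 · V / A = 0.161 × 216 / 53.280 = 0.65 s.

0.65 sec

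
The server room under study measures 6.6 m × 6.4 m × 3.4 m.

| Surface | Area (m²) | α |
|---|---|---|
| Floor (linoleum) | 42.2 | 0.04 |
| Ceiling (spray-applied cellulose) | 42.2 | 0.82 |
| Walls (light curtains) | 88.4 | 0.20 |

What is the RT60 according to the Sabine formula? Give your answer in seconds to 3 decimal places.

0.428 s

A = Σ Sᵢαᵢ = 42.2·0.04 + 42.2·0.82 + 88.4·0.20 = 53.972 sabins.
V = 6.6·6.4·3.4 = 143.616 m³.
Sabine: RT60 = 0.161 × 143.616 / 53.972 = 0.428 s.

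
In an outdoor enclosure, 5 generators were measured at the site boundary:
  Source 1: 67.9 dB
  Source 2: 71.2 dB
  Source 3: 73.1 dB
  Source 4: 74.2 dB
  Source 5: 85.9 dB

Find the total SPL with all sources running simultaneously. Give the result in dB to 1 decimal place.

86.6 dB

Σ 10^(Lᵢ/10) = 4.551e+08.
Combined level = 10 log₁₀(4.551e+08) = 86.6 dB.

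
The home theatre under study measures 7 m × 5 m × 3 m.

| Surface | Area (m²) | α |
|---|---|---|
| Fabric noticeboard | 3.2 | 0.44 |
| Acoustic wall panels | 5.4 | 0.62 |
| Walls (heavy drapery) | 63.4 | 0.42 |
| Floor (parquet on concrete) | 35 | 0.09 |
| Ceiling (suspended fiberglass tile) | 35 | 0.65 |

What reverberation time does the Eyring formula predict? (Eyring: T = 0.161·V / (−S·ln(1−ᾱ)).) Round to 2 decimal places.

S = Σ Sᵢ = 142.0 m².
Σ(Sᵢαᵢ) = 3.2·0.44 + 5.4·0.62 + 63.4·0.42 + 35·0.09 + 35·0.65 = 57.284.
ᾱ = 57.284 / 142.0 = 0.4034.
−S·ln(1−ᾱ) = −142.0 × ln(1 − 0.4034) = 73.344.
V = 7 × 5 × 3 = 105 m³.
T = 0.161·V/[−S·ln(1−ᾱ)] = 0.161·105/73.344 = 0.23 s.

0.23 seconds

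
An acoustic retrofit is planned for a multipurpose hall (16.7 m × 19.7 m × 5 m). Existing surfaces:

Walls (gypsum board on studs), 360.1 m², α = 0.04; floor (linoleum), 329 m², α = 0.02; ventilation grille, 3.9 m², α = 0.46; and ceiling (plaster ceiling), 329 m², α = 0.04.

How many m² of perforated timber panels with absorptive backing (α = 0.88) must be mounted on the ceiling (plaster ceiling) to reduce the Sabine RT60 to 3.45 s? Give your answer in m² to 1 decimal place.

Equivalent absorption area: A₁ = 360.1*0.04 + 329*0.02 + 3.9*0.46 + 329*0.04 = 35.938 m².
V = 1644.95 m³. Target absorption A₂ = 0.161 × 1644.95 / 3.45 = 76.764 sabins.
Absorption to add: 76.764 − 35.938 = 40.826 sabins.
Each m² of panel replacing the ceiling (plaster ceiling) adds (0.88 − 0.04) = 0.84 sabins.
Panel area = 40.826 / 0.84 = 48.6 m².

48.6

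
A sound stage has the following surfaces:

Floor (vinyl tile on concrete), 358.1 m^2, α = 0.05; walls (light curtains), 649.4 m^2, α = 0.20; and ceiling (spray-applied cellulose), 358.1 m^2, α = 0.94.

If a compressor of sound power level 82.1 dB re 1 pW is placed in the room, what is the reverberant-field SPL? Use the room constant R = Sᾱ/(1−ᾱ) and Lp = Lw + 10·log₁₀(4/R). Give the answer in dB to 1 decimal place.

A = 484.399 sabins; S = 1365.6 m^2.
ᾱ = 0.3547, so room constant R = A/(1−ᾱ) = 750.657 m^2.
Lp = Lw + 10 log₁₀(4/R) = 82.1 -22.73 = 59.4 dB.

59.4 dB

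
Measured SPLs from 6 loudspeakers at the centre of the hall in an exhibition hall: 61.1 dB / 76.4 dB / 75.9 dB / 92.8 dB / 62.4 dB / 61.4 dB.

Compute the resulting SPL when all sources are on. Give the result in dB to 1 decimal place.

93.0 dB

Sum in the linear (power) domain: Σ 10^(Lᵢ/10) = 10^(61.1/10) + 10^(76.4/10) + 10^(75.9/10) + 10^(92.8/10) + 10^(62.4/10) + 10^(61.4/10) = 1.992e+09.
L_total = 10·log₁₀(1.992e+09) = 93.0 dB.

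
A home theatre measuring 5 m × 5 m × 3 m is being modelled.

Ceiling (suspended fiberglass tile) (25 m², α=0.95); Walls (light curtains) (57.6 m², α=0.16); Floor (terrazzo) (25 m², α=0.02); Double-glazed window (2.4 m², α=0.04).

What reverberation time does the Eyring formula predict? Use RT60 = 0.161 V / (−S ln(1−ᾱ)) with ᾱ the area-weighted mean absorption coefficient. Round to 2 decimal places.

S = Σ Sᵢ = 110.0 m².
Σ(Sᵢαᵢ) = 25·0.95 + 57.6·0.16 + 25·0.02 + 2.4·0.04 = 33.562.
ᾱ = 33.562 / 110.0 = 0.3051.
Eyring denominator: −S ln(1−ᾱ) = 40.039.
V = 5 × 5 × 3 = 75 m³.
T = 0.161·V/[−S·ln(1−ᾱ)] = 0.161·75/40.039 = 0.30 s.

0.30 s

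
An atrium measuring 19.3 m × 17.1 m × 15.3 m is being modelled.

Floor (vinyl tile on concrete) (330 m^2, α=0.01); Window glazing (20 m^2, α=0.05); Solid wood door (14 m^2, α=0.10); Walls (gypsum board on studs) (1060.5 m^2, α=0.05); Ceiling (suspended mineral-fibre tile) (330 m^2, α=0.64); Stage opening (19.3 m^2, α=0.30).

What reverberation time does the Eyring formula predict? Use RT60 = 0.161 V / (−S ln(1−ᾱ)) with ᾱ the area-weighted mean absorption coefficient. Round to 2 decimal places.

2.71 s

S = Σ Sᵢ = 1773.8 m^2.
Σ(Sᵢαᵢ) = 330·0.01 + 20·0.05 + 14·0.10 + 1060.5·0.05 + 330·0.64 + 19.3·0.30 = 275.715.
Mean coefficient ᾱ = A/S = 0.1554.
Eyring denominator: −S ln(1−ᾱ) = 299.581.
V = 19.3 × 17.1 × 15.3 = 5049.459 m³.
T = 0.161·V/[−S·ln(1−ᾱ)] = 0.161·5049.459/299.581 = 2.71 s.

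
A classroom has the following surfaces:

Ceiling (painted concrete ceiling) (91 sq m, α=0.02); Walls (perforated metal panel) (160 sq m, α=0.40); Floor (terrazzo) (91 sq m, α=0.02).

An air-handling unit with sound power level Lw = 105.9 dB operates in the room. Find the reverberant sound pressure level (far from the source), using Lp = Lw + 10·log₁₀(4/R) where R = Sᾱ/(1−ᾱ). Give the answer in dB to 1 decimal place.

Σ(Sᵢαᵢ) = 91×0.02 + 160×0.40 + 91×0.02 = 67.640; total area S = 342.0 sq m.
ᾱ = 67.640/342.0 = 0.1978; R = Sᾱ/(1−ᾱ) = 67.640/(1−0.1978) = 84.318 sq m.
Lp = Lw + 10 log₁₀(4/R) = 105.9 -13.24 = 92.7 dB.

92.7 dB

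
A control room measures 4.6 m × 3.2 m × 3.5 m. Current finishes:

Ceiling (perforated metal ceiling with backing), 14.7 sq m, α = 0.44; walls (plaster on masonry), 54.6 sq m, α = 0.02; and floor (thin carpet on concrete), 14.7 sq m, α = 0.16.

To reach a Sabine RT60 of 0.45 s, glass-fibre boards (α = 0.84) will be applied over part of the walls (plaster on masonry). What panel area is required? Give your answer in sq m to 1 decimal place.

10.4

Total absorption A₁ = 14.7·0.44 + 54.6·0.02 + 14.7·0.16
  = 6.468 + 1.092 + 2.352 = 9.912 sq m sabins.
V = 51.52 m³. Target absorption A₂ = 0.161 × 51.52 / 0.45 = 18.433 sabins.
Absorption to add: 18.433 − 9.912 = 8.521 sabins.
Net gain per sq m: Δα = 0.84 − 0.02 = 0.82.
Area = ΔA/Δα = 8.521/0.82 = 10.4 sq m.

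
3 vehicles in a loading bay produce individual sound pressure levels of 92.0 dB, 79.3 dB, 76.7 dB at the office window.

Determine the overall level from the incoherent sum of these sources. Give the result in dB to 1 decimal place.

Sum in the linear (power) domain: Σ 10^(Lᵢ/10) = 10^(92.0/10) + 10^(79.3/10) + 10^(76.7/10) = 1.717e+09.
Combined level = 10 log₁₀(1.717e+09) = 92.3 dB.

92.3 dB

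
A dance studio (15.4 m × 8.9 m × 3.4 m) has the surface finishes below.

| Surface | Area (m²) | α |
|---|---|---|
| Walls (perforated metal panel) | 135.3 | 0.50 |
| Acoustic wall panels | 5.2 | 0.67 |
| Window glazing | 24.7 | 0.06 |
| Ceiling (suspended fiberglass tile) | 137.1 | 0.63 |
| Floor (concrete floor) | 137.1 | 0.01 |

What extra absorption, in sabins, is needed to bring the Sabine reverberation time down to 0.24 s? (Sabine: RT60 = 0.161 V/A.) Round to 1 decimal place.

152.3 sabins

Equivalent absorption area: A₁ = 135.3×0.50 + 5.2×0.67 + 24.7×0.06 + 137.1×0.63 + 137.1×0.01 = 160.360 m².
V = 466.004 m³. Required absorption A₂ = 0.161 × 466.004 / 0.24 = 312.611 sabins.
Shortfall: 312.611 − 160.360 = 152.3 sabins.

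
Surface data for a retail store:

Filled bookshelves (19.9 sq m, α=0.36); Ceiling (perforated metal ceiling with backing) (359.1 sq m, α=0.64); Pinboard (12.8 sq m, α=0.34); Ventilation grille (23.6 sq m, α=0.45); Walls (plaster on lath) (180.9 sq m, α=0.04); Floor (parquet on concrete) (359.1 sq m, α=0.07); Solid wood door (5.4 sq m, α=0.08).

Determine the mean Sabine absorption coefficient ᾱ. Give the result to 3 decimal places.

Total surface area S = 960.8 sq m.
Weighted sum Σ Sα = 284.765.
ᾱ = A/S = 0.296.

0.296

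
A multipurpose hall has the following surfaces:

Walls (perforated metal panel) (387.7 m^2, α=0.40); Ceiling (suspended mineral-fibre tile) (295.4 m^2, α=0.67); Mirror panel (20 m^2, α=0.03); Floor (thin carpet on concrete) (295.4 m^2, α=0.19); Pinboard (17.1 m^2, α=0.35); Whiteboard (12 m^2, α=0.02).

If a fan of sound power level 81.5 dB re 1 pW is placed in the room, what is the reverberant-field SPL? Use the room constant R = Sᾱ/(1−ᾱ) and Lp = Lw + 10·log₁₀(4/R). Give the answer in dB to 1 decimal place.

59.1 dB

A = 415.949 sabins; S = 1027.6 m^2.
ᾱ = 0.4048, so room constant R = A/(1−ᾱ) = 698.839 m^2.
Lp = 81.5 + 10·log₁₀(4/698.839) = 81.5 + (-22.42) = 59.1 dB.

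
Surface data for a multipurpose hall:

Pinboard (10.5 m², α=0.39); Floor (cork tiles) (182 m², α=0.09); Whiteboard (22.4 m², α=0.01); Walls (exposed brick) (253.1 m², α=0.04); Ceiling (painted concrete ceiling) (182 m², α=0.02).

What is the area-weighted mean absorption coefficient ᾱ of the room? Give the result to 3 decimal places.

Total surface area S = 650.0 m².
Weighted sum Σ Sα = 34.463.
ᾱ = 34.463 / 650.0 = 0.053.

0.053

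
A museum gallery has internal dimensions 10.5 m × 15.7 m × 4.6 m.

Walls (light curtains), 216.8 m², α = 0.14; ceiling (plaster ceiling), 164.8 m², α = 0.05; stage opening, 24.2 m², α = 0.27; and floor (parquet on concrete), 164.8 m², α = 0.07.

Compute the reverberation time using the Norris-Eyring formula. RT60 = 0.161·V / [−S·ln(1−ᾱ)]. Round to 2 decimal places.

S = Σ Sᵢ = 570.6 m².
Absorption A = 216.8·0.14 + 164.8·0.05 + 24.2·0.27 + 164.8·0.07 = 56.662 sabins.
ᾱ = 56.662 / 570.6 = 0.0993.
−S·ln(1−ᾱ) = −570.6 × ln(1 − 0.0993) = 59.675.
V = 10.5 × 15.7 × 4.6 = 758.31 m³.
T = 0.161·V/[−S·ln(1−ᾱ)] = 0.161·758.31/59.675 = 2.05 s.

2.05 sec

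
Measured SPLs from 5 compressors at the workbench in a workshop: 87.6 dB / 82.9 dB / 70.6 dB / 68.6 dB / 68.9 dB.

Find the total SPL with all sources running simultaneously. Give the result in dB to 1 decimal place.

Σ 10^(Lᵢ/10) = 7.969e+08.
Combined level = 10 log₁₀(7.969e+08) = 89.0 dB.

89.0 dB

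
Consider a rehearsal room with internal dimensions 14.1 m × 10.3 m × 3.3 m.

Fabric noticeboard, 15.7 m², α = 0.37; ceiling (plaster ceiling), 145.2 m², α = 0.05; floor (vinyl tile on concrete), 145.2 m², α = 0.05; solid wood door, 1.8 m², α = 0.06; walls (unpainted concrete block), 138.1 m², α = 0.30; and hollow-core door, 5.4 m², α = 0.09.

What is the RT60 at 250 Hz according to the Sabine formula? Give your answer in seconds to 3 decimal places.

Equivalent absorption area: A = 15.7*0.37 + 145.2*0.05 + 145.2*0.05 + 1.8*0.06 + 138.1*0.30 + 5.4*0.09 = 62.353 m².
V = 14.1·10.3·3.3 = 479.259 m³.
Sabine: RT60 = 0.161 × 479.259 / 62.353 = 1.237 s.

1.237 seconds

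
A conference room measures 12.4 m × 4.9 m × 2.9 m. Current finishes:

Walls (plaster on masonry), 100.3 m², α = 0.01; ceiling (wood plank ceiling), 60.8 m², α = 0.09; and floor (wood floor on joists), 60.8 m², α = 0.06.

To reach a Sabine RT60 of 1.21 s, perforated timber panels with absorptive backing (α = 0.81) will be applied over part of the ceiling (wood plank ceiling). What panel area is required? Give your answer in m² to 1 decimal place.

18.5

Summing Sᵢαᵢ: 1.003 + 5.472 + 3.648 → A₁ = 10.123 sabins.
V = 176.204 m³. Target absorption A₂ = 0.161 × 176.204 / 1.21 = 23.445 sabins.
ΔA needed = 23.445 − 10.123 = 13.322 sabins.
Each m² of panel replacing the ceiling (wood plank ceiling) adds (0.81 − 0.09) = 0.72 sabins.
Panel area = 13.322 / 0.72 = 18.5 m².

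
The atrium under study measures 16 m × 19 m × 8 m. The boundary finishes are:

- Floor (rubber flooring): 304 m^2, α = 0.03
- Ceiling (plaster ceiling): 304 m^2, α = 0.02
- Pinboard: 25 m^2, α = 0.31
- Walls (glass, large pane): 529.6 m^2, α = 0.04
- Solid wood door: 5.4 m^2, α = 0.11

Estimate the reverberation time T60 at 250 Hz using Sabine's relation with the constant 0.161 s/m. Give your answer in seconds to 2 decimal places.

8.75 seconds

Equivalent absorption area: A = 304×0.03 + 304×0.02 + 25×0.31 + 529.6×0.04 + 5.4×0.11 = 44.728 m^2.
Volume V = 16 × 19 × 8 = 2432 m³.
Sabine: RT60 = 0.161 × 2432 / 44.728 = 8.75 s.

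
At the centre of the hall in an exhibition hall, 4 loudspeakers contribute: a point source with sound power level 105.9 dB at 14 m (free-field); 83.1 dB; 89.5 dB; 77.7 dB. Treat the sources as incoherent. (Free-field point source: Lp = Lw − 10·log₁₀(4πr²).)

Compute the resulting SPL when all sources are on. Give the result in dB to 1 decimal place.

90.7 dB

Source at 14 m: Lp = 105.9 − 10·log₁₀(4π·14²) = 105.9 − 10·log₁₀(2463.009) = 72.0 dB.
Converting to relative power and adding: 10^(72.0/10) + 10^(83.1/10) + 10^(89.5/10) + 10^(77.7/10) = 1.17e+09.
Combined level = 10 log₁₀(1.17e+09) = 90.7 dB.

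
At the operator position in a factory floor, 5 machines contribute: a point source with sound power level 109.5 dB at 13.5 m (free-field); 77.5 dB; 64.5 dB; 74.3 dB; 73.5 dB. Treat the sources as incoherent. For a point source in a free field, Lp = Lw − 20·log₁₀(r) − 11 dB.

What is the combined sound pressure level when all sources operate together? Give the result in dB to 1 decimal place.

Source at 13.5 m: Lp = 109.5 − 20·log₁₀(13.5) − 11 = 75.9 dB.
Sum in the linear (power) domain: Σ 10^(Lᵢ/10) = 10^(75.9/10) + 10^(77.5/10) + 10^(64.5/10) + 10^(74.3/10) + 10^(73.5/10) = 1.473e+08.
Back to dB: 10·log₁₀ Σ = 81.7 dB.

81.7 dB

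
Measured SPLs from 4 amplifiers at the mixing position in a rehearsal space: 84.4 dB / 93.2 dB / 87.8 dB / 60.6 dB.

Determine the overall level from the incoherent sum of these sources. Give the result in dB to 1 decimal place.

Σ 10^(Lᵢ/10) = 2.968e+09.
L_total = 10·log₁₀(2.968e+09) = 94.7 dB.

94.7 dB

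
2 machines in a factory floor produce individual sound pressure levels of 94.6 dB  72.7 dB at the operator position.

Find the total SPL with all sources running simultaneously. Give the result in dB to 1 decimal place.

94.6 dB

Sum in the linear (power) domain: Σ 10^(Lᵢ/10) = 10^(94.6/10) + 10^(72.7/10) = 2.903e+09.
Back to dB: 10·log₁₀ Σ = 94.6 dB.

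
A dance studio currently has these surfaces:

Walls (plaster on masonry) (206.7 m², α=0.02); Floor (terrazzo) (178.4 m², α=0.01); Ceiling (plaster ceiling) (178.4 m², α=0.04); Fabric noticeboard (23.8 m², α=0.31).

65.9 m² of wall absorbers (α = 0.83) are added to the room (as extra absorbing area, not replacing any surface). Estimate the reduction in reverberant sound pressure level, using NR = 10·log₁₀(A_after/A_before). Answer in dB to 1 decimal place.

Summing Sᵢαᵢ: 4.134 + 1.784 + 7.136 + 7.378 → A_before = 20.432 sabins.
Added absorption = 65.9 × 0.83 = 54.697 sabins.
New total A_after = 75.129 sabins.
NR = 10·log₁₀(75.129/20.432) = 5.7 dB.

5.7 dB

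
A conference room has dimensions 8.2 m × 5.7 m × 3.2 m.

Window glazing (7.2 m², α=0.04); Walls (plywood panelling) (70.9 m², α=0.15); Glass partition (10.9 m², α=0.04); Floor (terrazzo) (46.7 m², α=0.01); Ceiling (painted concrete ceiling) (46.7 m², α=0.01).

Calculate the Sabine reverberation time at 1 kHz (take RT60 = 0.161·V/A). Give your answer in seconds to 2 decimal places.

1.96 sec

Total absorption A = 7.2×0.04 + 70.9×0.15 + 10.9×0.04 + 46.7×0.01 + 46.7×0.01
  = 0.288 + 10.635 + 0.436 + 0.467 + 0.467 = 12.293 m² sabins.
V = 8.2·5.7·3.2 = 149.568 m³.
Sabine: RT60 = 0.161 × 149.568 / 12.293 = 1.96 s.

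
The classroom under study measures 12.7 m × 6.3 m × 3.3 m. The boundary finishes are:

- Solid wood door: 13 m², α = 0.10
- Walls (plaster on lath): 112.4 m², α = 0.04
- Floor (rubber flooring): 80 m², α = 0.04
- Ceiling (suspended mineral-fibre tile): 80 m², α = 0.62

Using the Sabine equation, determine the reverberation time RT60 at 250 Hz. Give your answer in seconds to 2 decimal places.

Summing Sᵢαᵢ: 1.300 + 4.496 + 3.200 + 49.600 → A = 58.596 sabins.
Room volume: 264.033 m³.
T = 0.161 V/A = 0.161·264.033/58.596 = 0.73 s.

0.73 sec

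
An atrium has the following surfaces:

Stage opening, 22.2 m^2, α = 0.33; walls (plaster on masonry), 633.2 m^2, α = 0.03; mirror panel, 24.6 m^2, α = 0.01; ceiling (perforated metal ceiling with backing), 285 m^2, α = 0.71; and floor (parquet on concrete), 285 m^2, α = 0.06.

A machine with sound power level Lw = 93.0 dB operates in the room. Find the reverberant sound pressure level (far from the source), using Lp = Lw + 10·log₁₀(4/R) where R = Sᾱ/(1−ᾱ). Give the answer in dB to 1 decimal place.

Σ(Sᵢαᵢ) = 22.2·0.33 + 633.2·0.03 + 24.6·0.01 + 285·0.71 + 285·0.06 = 246.018; total area S = 1250.0 m^2.
ᾱ = 0.1968, so room constant R = A/(1−ᾱ) = 306.297 m^2.
Lp = 93.0 + 10·log₁₀(4/306.297) = 93.0 + (-18.84) = 74.2 dB.

74.2 dB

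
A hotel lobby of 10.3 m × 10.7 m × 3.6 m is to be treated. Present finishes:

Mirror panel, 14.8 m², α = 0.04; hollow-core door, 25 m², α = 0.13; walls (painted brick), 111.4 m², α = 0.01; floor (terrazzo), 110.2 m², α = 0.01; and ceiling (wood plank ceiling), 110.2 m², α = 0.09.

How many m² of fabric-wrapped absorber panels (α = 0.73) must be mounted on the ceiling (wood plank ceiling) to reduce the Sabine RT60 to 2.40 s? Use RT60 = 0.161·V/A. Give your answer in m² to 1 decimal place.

Summing Sᵢαᵢ: 0.592 + 3.250 + 1.114 + 1.102 + 9.918 → A₁ = 15.976 sabins.
V = 396.756 m³. Target absorption A₂ = 0.161 × 396.756 / 2.40 = 26.616 sabins.
ΔA needed = 26.616 − 15.976 = 10.640 sabins.
Each m² of panel replacing the ceiling (wood plank ceiling) adds (0.73 − 0.09) = 0.64 sabins.
Area = ΔA/Δα = 10.640/0.64 = 16.6 m².

16.6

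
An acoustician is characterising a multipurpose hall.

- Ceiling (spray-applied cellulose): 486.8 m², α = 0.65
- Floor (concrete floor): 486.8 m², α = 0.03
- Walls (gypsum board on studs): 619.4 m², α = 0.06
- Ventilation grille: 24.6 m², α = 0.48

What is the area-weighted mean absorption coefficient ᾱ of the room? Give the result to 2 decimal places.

Total surface area S = 1617.6 m².
Σ(Sᵢαᵢ) = 486.8·0.65 + 486.8·0.03 + 619.4·0.06 + 24.6·0.48 = 379.996.
ᾱ = A/S = 0.23.

0.23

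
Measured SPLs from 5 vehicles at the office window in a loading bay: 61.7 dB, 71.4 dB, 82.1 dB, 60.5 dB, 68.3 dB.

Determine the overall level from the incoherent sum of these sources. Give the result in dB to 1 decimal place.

Sum in the linear (power) domain: Σ 10^(Lᵢ/10) = 10^(61.7/10) + 10^(71.4/10) + 10^(82.1/10) + 10^(60.5/10) + 10^(68.3/10) = 1.853e+08.
L_total = 10·log₁₀(1.853e+08) = 82.7 dB.

82.7 dB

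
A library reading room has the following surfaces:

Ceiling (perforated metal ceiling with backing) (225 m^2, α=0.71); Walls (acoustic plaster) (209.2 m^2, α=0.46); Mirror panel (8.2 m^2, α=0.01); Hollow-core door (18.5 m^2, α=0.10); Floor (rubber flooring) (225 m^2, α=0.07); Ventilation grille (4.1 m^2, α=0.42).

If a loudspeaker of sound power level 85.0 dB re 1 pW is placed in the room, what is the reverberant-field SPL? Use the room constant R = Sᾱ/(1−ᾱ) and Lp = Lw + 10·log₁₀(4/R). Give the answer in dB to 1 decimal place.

Σ(Sᵢαᵢ) = 225·0.71 + 209.2·0.46 + 8.2·0.01 + 18.5·0.10 + 225·0.07 + 4.1·0.42 = 275.386; total area S = 690.0 m^2.
ᾱ = 0.3991, so room constant R = A/(1−ᾱ) = 458.289 m^2.
Lp = Lw + 10 log₁₀(4/R) = 85.0 -20.59 = 64.4 dB.

64.4 dB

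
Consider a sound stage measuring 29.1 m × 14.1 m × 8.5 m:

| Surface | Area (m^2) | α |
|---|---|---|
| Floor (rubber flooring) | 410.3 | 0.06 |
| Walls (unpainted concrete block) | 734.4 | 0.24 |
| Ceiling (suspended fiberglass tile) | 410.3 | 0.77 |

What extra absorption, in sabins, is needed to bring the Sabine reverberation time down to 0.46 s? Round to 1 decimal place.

Summing Sᵢαᵢ: 24.618 + 176.256 + 315.931 → A₁ = 516.805 sabins.
Target A₂ = 0.161·3487.635/0.46 = 1220.672 sabins (V = 3487.635 m³).
Additional absorption ΔA = 1220.672 − 516.805 = 703.9 sabins.

703.9 sabins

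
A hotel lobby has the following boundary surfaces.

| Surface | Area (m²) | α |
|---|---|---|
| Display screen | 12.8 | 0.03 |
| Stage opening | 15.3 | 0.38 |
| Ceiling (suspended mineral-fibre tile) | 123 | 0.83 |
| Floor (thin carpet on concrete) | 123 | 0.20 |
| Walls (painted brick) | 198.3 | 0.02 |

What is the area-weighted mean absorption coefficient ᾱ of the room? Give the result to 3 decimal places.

0.290

S = Σ Sᵢ = 12.8 + 15.3 + 123 + 123 + 198.3 = 472.4 m².
Σ(Sᵢαᵢ) = 12.8×0.03 + 15.3×0.38 + 123×0.83 + 123×0.20 + 198.3×0.02 = 136.854.
ᾱ = 136.854 / 472.4 = 0.290.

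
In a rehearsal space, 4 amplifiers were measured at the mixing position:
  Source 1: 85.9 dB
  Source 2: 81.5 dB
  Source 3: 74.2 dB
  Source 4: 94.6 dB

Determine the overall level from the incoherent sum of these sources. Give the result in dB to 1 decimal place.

95.4 dB

Converting to relative power and adding: 10^(85.9/10) + 10^(81.5/10) + 10^(74.2/10) + 10^(94.6/10) = 3.441e+09.
Back to dB: 10·log₁₀ Σ = 95.4 dB.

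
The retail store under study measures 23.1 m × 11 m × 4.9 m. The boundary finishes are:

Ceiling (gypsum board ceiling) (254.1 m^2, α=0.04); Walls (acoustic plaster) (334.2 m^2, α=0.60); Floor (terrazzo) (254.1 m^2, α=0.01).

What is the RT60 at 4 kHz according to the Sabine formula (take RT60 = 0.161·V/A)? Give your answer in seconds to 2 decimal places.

0.94 s

Equivalent absorption area: A = 254.1×0.04 + 334.2×0.60 + 254.1×0.01 = 213.225 m^2.
Room volume: 1245.09 m³.
T = 0.161 V/A = 0.161·1245.09/213.225 = 0.94 s.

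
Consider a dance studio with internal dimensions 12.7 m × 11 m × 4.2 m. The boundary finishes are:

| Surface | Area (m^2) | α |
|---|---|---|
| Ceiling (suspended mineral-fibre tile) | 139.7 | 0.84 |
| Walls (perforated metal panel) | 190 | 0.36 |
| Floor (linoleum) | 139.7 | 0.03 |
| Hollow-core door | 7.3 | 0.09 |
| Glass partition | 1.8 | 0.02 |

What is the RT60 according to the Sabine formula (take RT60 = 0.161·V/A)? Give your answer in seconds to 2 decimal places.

Total absorption A = 139.7*0.84 + 190*0.36 + 139.7*0.03 + 7.3*0.09 + 1.8*0.02
  = 117.348 + 68.400 + 4.191 + 0.657 + 0.036 = 190.632 m^2 sabins.
Room volume: 586.74 m³.
Sabine: RT60 = 0.161 × 586.74 / 190.632 = 0.50 s.

0.50 sec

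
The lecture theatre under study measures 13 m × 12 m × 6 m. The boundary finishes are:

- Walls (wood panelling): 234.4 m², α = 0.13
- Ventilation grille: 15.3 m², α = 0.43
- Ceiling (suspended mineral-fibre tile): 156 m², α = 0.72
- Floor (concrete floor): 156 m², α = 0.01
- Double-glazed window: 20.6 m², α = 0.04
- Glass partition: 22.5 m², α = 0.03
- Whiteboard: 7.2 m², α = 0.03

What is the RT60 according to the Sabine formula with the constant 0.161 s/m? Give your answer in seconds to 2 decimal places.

0.99 seconds

Equivalent absorption area: A = 234.4·0.13 + 15.3·0.43 + 156·0.72 + 156·0.01 + 20.6·0.04 + 22.5·0.03 + 7.2·0.03 = 152.646 m².
Volume V = 13 × 12 × 6 = 936 m³.
Sabine: RT60 = 0.161 × 936 / 152.646 = 0.99 s.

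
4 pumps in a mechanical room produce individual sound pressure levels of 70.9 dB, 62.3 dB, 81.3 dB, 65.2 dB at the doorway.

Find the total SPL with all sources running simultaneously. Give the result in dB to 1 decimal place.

81.8 dB

Converting to relative power and adding: 10^(70.9/10) + 10^(62.3/10) + 10^(81.3/10) + 10^(65.2/10) = 1.522e+08.
Combined level = 10 log₁₀(1.522e+08) = 81.8 dB.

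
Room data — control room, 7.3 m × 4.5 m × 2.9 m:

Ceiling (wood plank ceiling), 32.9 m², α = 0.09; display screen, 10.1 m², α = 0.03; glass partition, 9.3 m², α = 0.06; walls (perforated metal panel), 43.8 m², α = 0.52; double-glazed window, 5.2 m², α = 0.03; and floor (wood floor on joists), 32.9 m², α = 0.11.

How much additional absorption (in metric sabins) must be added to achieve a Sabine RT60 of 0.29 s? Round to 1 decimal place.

22.5 sabins

Equivalent absorption area: A₁ = 32.9·0.09 + 10.1·0.03 + 9.3·0.06 + 43.8·0.52 + 5.2·0.03 + 32.9·0.11 = 30.373 m².
Target A₂ = 0.161·95.265/0.29 = 52.889 sabins (V = 95.265 m³).
ΔA = A₂ − A₁ = 52.889 − 30.373 = 22.5 sabins.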